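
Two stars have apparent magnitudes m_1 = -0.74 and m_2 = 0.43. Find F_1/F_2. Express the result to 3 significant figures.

Δm = -0.74 − (0.43) = -1.17
Flux ratio = 10^(−0.4 Δm) = 10^(−0.4 × -1.17) = 10^0.468 = 2.938

F_1/F_2 ≈ 2.94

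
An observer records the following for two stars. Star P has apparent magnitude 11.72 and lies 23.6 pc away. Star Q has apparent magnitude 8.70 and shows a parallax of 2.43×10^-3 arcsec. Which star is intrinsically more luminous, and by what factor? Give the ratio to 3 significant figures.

Star Q is more luminous, by a factor of 4910.

Star P: M = m − 5 log₁₀ d + 5 = 11.72 − 5·1.3729 + 5 = 9.855
Star Q: d = 1/p = 1/2.43×10^-3″ = 411.5 pc
Star Q: M = m − 5 log₁₀ d + 5 = 8.70 − 5·2.6144 + 5 = 0.628
ΔM = M_P − M_Q = 9.855 − (0.628) = 9.227; smaller M is more luminous → Star Q.
L ratio = 10^(0.4 |ΔM|) = 10^3.691 = 4909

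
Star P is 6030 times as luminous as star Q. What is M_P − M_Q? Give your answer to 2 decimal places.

M_P − M_Q ≈ -9.45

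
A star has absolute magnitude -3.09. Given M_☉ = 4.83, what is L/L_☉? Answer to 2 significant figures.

L/L_☉ ≈ 1500

M − M_☉ = -3.09 − 4.83 = -7.920
L/L_☉ = 10^(−0.4 (M − M_☉)) = 10^3.168 = 1472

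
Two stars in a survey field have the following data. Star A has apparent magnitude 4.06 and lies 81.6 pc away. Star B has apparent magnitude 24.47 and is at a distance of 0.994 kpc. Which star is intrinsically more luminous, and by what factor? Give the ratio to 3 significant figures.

Star A: M = m − 5 log₁₀ d + 5 = 4.06 − 5·1.9117 + 5 = -0.498
Star B: d = 0.994 kpc = 994.0 pc
Star B: M = m − 5 log₁₀ d + 5 = 24.47 − 5·2.9974 + 5 = 14.483
ΔM = M_A − M_B = -0.498 − (14.483) = -14.982; smaller M is more luminous → Star A.
L ratio = 10^(0.4 |ΔM|) = 10^5.993 = 983100

Star A is more luminous, by a factor of 983000.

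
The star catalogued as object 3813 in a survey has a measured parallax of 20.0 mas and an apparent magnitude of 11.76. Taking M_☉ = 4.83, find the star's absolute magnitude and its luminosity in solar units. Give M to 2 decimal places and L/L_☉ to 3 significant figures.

d = 1/p = 1000/20.0 mas = 50.00 pc
M = m − 5 log₁₀ d + 5 = 11.76 − 5·1.6990 + 5 = 8.265
M − M_☉ = 8.265 − 4.83 = 3.435
L/L_☉ = 10^(−0.4 × 3.435) = 0.04226

M ≈ 8.27; L/L_☉ ≈ 0.0423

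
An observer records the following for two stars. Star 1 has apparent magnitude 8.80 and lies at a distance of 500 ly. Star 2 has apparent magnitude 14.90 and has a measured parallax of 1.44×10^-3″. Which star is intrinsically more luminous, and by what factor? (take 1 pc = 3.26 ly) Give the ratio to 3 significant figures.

Star 1: d = 500 ly / 3.26 = 153.4 pc
Star 1: M = m − 5 log₁₀ d + 5 = 8.80 − 5·2.1858 + 5 = 2.871
Star 2: d = 1/p = 1/1.44×10^-3″ = 694.4 pc
Star 2: M = m − 5 log₁₀ d + 5 = 14.90 − 5·2.8416 + 5 = 5.692
ΔM = M_1 − M_2 = 2.871 − (5.692) = -2.821; smaller M is more luminous → Star 1.
L ratio = 10^(0.4 |ΔM|) = 10^1.128 = 13.43

Star 1 is more luminous, by a factor of 13.4.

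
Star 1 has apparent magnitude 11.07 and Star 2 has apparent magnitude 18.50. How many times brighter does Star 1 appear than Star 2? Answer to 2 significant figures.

940

Δm = 11.07 − (18.50) = -7.43
Flux ratio = 10^(−0.4 Δm) = 10^(−0.4 × -7.43) = 10^2.972 = 937.6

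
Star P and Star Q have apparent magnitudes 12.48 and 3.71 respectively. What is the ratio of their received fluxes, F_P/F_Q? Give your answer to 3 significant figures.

F_P/F_Q ≈ 3.10×10^-4

Magnitude difference = 8.77
Flux ratio = 10^(−0.4 Δm) = 10^(−0.4 × 8.77) = 10^-3.508 = 3.105×10^-4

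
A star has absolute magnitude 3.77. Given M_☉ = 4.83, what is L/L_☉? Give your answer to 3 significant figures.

M − M_☉ = 3.77 − 4.83 = -1.060
L/L_☉ = 10^(−0.4 (M − M_☉)) = 10^0.424 = 2.655

L/L_☉ ≈ 2.65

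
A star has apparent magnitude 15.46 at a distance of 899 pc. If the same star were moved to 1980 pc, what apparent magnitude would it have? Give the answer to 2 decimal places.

m ≈ 17.17

Flux ∝ 1/d², so Δm = 5 log₁₀(d₂/d₁) = 5 log₁₀(1980/899) = 1.715
m₂ = m₁ + Δm = 15.46 + (1.715) = 17.175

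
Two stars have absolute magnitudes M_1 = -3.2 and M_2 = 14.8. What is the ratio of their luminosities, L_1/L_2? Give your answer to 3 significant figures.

L_1/L_2 ≈ 1.58×10^7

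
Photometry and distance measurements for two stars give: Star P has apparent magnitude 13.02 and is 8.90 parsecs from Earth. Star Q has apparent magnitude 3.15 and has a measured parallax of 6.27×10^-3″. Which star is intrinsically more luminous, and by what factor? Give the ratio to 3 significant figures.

Star P: M = m − 5 log₁₀ d + 5 = 13.02 − 5·0.9494 + 5 = 13.273
Star Q: d = 1/p = 1/6.27×10^-3″ = 159.5 pc
Star Q: M = m − 5 log₁₀ d + 5 = 3.15 − 5·2.2027 + 5 = -2.864
ΔM = M_P − M_Q = 13.273 − (-2.864) = 16.137; smaller M is more luminous → Star Q.
L ratio = 10^(0.4 |ΔM|) = 10^6.455 = 2.849×10^6

Star Q is more luminous, by a factor of 2.85×10^6.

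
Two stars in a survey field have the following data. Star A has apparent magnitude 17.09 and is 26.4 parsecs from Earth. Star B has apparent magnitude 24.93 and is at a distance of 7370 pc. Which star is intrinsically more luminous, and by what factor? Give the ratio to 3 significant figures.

Star B is more luminous, by a factor of 57.0.

Star A: M = m − 5 log₁₀ d + 5 = 17.09 − 5·1.4216 + 5 = 14.982
Star B: M = m − 5 log₁₀ d + 5 = 24.93 − 5·3.8675 + 5 = 10.593
ΔM = M_A − M_B = 14.982 − (10.593) = 4.389; smaller M is more luminous → Star B.
L ratio = 10^(0.4 |ΔM|) = 10^1.756 = 56.98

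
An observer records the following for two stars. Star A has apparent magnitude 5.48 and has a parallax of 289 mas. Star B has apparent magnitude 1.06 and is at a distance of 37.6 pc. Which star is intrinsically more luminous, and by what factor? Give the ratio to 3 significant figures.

Star B is more luminous, by a factor of 6920.

Star A: p = 289 mas = 0.289″ → d = 1/p = 3.460 pc
Star A: M = m − 5 log₁₀ d + 5 = 5.48 − 5·0.5391 + 5 = 7.784
Star B: M = m − 5 log₁₀ d + 5 = 1.06 − 5·1.5752 + 5 = -1.816
ΔM = M_A − M_B = 7.784 − (-1.816) = 9.600; smaller M is more luminous → Star B.
L ratio = 10^(0.4 |ΔM|) = 10^3.840 = 6921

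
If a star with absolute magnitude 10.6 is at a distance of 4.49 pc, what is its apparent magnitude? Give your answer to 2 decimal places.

m ≈ 8.86

m = M + 5 log₁₀ d − 5 = 10.6 + 5·0.6522 − 5 = 8.861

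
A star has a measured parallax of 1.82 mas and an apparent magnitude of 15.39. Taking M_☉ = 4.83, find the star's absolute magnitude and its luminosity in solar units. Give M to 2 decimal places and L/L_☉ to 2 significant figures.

M ≈ 6.69; L/L_☉ ≈ 0.18

d = 1/p = 1000/1.82 mas = 549.5 pc
M = m − 5 log₁₀ d + 5 = 15.39 − 5·2.7399 + 5 = 6.690
M − M_☉ = 6.690 − 4.83 = 1.860
L/L_☉ = 10^(−0.4 × 1.860) = 0.1802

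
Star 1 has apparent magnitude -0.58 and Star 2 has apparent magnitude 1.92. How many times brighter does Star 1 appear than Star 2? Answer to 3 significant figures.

10.0

Magnitude difference = -2.50
Flux ratio = 10^(−0.4 Δm) = 10^(−0.4 × -2.50) = 10^1.000 = 10.00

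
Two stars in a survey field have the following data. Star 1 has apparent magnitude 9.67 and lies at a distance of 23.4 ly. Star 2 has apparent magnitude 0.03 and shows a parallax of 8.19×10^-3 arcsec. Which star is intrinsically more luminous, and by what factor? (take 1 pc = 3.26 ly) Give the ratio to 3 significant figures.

Star 2 is more luminous, by a factor of 2.08×10^6.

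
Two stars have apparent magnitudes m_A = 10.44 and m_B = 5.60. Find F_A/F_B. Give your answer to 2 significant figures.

F_A/F_B ≈ 0.012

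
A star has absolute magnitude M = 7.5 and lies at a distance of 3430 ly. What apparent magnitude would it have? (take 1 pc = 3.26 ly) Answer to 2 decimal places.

d = 3430 ly / 3.26 = 1052 pc
m = M + 5 log₁₀ d − 5 = 7.5 + 5·3.0221 − 5 = 17.610

m ≈ 17.61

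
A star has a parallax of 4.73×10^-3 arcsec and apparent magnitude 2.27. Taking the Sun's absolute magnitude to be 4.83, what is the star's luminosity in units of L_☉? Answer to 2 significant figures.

L/L_☉ ≈ 4700

d = 1/p = 1/4.73×10^-3″ = 211.4 pc
M = m − 5 log₁₀ d + 5 = 2.27 − 5·2.3251 + 5 = -4.356
M − M_☉ = -4.356 − 4.83 = -9.186
L/L_☉ = 10^(−0.4 × -9.186) = 4724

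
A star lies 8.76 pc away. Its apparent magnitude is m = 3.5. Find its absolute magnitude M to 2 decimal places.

M ≈ 3.79

5 log₁₀(d/10 pc) = 5 log₁₀(8.760) − 5 = -0.287
M = m − 5 log₁₀(d/10) = 3.5 + 0.287 = 3.787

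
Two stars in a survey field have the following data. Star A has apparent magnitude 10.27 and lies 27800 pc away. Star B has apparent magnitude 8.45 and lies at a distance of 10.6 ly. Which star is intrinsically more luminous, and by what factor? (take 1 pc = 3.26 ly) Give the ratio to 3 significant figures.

Star A: M = m − 5 log₁₀ d + 5 = 10.27 − 5·4.4440 + 5 = -6.950
Star B: d = 10.6 ly / 3.26 = 3.252 pc
Star B: M = m − 5 log₁₀ d + 5 = 8.45 − 5·0.5121 + 5 = 10.890
ΔM = M_A − M_B = -6.950 − (10.890) = -17.840; smaller M is more luminous → Star A.
L ratio = 10^(0.4 |ΔM|) = 10^7.136 = 1.367×10^7

Star A is more luminous, by a factor of 1.37×10^7.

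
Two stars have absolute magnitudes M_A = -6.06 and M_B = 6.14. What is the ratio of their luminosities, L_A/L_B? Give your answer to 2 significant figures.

L_A/L_B ≈ 76000

ΔM = M_A − M_B = -12.20
L_A/L_B = 10^(−0.4 ΔM) = 10^4.880 = 75860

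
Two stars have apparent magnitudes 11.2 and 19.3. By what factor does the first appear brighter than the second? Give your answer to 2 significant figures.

Δm = 11.2 − (19.3) = -8.1
Flux ratio = 10^(−0.4 Δm) = 10^(−0.4 × -8.1) = 10^3.240 = 1738

1700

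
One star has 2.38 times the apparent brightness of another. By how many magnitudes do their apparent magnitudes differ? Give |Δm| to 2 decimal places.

|Δm| ≈ 0.94

Pogson: Δm = −2.5 log₁₀(ratio) = −2.5 log₁₀(2.38) = −2.5 × 0.3766 = -0.941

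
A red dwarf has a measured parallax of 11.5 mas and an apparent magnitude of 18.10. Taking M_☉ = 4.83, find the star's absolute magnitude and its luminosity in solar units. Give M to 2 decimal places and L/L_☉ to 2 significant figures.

d = 1/p = 1000/11.5 mas = 86.96 pc
M = m − 5 log₁₀ d + 5 = 18.10 − 5·1.9393 + 5 = 13.403
M − M_☉ = 13.403 − 4.83 = 8.573
L/L_☉ = 10^(−0.4 × 8.573) = 3.721×10^-4

M ≈ 13.40; L/L_☉ ≈ 3.7×10^-4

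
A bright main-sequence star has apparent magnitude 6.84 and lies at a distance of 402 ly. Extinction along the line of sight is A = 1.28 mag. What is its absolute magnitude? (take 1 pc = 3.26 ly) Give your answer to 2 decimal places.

d = 402 ly / 3.26 = 123.3 pc
5 log₁₀(d/10 pc) = 5 log₁₀(123.3) − 5 = 5.455
M = m − 5 log₁₀(d/10) − A = 6.84 − 5.455 − 1.28 = 0.105

M ≈ 0.10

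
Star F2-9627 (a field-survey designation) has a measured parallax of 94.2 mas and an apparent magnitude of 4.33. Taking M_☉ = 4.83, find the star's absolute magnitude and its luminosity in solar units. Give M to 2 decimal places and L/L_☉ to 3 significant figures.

M ≈ 4.20; L/L_☉ ≈ 1.79

d = 1/p = 1000/94.2 mas = 10.62 pc
M = m − 5 log₁₀ d + 5 = 4.33 − 5·1.0259 + 5 = 4.200
M − M_☉ = 4.200 − 4.83 = -0.630
L/L_☉ = 10^(−0.4 × -0.630) = 1.786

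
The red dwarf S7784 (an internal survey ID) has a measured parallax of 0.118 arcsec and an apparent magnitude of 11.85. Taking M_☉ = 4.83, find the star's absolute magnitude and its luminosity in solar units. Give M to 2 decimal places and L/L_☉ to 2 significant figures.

d = 1/p = 1/0.118″ = 8.475 pc
M = m − 5 log₁₀ d + 5 = 11.85 − 5·0.9281 + 5 = 12.209
M − M_☉ = 12.209 − 4.83 = 7.379
L/L_☉ = 10^(−0.4 × 7.379) = 1.117×10^-3

M ≈ 12.21; L/L_☉ ≈ 1.1×10^-3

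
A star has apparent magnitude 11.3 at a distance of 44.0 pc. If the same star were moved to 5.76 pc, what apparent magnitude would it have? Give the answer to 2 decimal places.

Flux ∝ 1/d², so Δm = 5 log₁₀(d₂/d₁) = 5 log₁₀(5.76/44.0) = -4.415
m₂ = m₁ + Δm = 11.3 + (-4.415) = 6.885

m ≈ 6.88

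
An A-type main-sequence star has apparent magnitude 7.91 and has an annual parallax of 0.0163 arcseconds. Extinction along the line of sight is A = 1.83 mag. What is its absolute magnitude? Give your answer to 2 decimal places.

d = 1/p = 1/0.0163″ = 61.35 pc
5 log₁₀(d/10 pc) = 5 log₁₀(61.35) − 5 = 3.939
M = m − 5 log₁₀(d/10) − A = 7.91 − 3.939 − 1.83 = 2.141

M ≈ 2.14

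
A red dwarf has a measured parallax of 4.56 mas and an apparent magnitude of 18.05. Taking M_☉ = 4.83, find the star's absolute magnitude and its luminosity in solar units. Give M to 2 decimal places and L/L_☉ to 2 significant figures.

M ≈ 11.34; L/L_☉ ≈ 2.5×10^-3

d = 1/p = 1000/4.56 mas = 219.3 pc
M = m − 5 log₁₀ d + 5 = 18.05 − 5·2.3410 + 5 = 11.345
M − M_☉ = 11.345 − 4.83 = 6.515
L/L_☉ = 10^(−0.4 × 6.515) = 2.478×10^-3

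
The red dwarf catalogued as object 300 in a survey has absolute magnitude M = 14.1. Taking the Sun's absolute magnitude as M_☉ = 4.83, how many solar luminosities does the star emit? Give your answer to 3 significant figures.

L/L_☉ ≈ 1.96×10^-4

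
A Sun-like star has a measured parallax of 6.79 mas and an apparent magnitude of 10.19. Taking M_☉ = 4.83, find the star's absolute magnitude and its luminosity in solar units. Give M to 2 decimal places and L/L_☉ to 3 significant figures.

M ≈ 4.35; L/L_☉ ≈ 1.56

d = 1/p = 1000/6.79 mas = 147.3 pc
M = m − 5 log₁₀ d + 5 = 10.19 − 5·2.1681 + 5 = 4.349
M − M_☉ = 4.349 − 4.83 = -0.481
L/L_☉ = 10^(−0.4 × -0.481) = 1.557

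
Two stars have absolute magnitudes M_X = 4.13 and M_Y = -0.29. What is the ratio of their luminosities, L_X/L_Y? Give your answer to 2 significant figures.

ΔM = M_X − M_Y = 4.42
L_X/L_Y = 10^(−0.4 ΔM) = 10^-1.768 = 0.01706

L_X/L_Y ≈ 0.017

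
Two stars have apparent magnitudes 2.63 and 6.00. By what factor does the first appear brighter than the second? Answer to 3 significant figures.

22.3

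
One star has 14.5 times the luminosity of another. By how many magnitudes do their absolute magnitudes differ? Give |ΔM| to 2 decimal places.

|ΔM| ≈ 2.90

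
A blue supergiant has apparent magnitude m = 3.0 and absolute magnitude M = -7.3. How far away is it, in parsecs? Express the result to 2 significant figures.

d ≈ 1100 pc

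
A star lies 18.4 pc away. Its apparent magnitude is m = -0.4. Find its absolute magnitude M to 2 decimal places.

M ≈ -1.72

5 log₁₀(d/10 pc) = 5 log₁₀(18.40) − 5 = 1.324
M = m − 5 log₁₀(d/10) = -0.4 − 1.324 = -1.724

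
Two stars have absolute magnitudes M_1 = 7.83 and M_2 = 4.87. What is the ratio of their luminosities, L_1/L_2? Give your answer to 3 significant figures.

ΔM = M_1 − M_2 = 2.96
L_1/L_2 = 10^(−0.4 ΔM) = 10^-1.184 = 0.06546

L_1/L_2 ≈ 0.0655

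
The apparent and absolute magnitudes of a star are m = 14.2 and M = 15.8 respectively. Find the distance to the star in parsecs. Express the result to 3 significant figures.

d ≈ 4.79 pc

μ = m − M = -1.600
m − M = 5 log₁₀ d − 5
log₁₀ d = (m − M)/5 + 1 = 0.6800
d = 10^0.6800 = 4.786 pc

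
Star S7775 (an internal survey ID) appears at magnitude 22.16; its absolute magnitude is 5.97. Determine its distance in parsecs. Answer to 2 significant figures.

d ≈ 17000 pc

μ = m − M = 16.190
m − M = 5 log₁₀ d − 5
log₁₀ d = (m − M)/5 + 1 = 4.2380
d = 10^4.2380 = 17300 pc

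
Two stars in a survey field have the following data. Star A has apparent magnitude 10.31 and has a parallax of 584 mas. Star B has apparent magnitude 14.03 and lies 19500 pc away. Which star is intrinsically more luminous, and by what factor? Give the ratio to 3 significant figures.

Star B is more luminous, by a factor of 4.22×10^6.

Star A: p = 584 mas = 0.584″ → d = 1/p = 1.712 pc
Star A: M = m − 5 log₁₀ d + 5 = 10.31 − 5·0.2336 + 5 = 14.142
Star B: M = m − 5 log₁₀ d + 5 = 14.03 − 5·4.2900 + 5 = -2.420
ΔM = M_A − M_B = 14.142 − (-2.420) = 16.562; smaller M is more luminous → Star B.
L ratio = 10^(0.4 |ΔM|) = 10^6.625 = 4.216×10^6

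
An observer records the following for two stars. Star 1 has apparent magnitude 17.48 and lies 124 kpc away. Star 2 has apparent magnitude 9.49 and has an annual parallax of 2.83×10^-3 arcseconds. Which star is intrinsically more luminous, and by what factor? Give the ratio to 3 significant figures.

Star 1 is more luminous, by a factor of 78.4.

Star 1: d = 124 kpc = 124000 pc
Star 1: M = m − 5 log₁₀ d + 5 = 17.48 − 5·5.0934 + 5 = -2.987
Star 2: d = 1/p = 1/2.83×10^-3″ = 353.4 pc
Star 2: M = m − 5 log₁₀ d + 5 = 9.49 − 5·2.5482 + 5 = 1.749
ΔM = M_1 − M_2 = -2.987 − (1.749) = -4.736; smaller M is more luminous → Star 1.
L ratio = 10^(0.4 |ΔM|) = 10^1.894 = 78.42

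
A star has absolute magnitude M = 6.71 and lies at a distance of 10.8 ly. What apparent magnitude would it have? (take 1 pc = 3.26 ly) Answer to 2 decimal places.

m ≈ 4.31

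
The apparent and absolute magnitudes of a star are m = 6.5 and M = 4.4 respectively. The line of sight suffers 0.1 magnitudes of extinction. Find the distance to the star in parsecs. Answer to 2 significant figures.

d ≈ 25 pc

m − M = 5 log₁₀(d/10 pc) + A  ⇒  6.5 − (4.4) − 0.1 = 5 log₁₀(d/10)
2.000 = 5 log₁₀(d/10)
log₁₀ d = (m − M − A)/5 + 1 = 1.4000
d = 10^1.4000 = 25.12 pc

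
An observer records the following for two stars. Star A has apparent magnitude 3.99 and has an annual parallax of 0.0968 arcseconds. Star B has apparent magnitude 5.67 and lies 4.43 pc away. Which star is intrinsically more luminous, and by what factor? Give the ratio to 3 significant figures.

Star A: d = 1/p = 1/0.0968″ = 10.33 pc
Star A: M = m − 5 log₁₀ d + 5 = 3.99 − 5·1.0141 + 5 = 3.919
Star B: M = m − 5 log₁₀ d + 5 = 5.67 − 5·0.6464 + 5 = 7.438
ΔM = M_A − M_B = 3.919 − (7.438) = -3.519; smaller M is more luminous → Star A.
L ratio = 10^(0.4 |ΔM|) = 10^1.407 = 25.55

Star A is more luminous, by a factor of 25.6.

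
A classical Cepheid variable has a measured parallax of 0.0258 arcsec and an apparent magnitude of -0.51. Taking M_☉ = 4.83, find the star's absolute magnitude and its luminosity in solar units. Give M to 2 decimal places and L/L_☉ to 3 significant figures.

d = 1/p = 1/0.0258″ = 38.76 pc
M = m − 5 log₁₀ d + 5 = -0.51 − 5·1.5884 + 5 = -3.452
M − M_☉ = -3.452 − 4.83 = -8.282
L/L_☉ = 10^(−0.4 × -8.282) = 2055

M ≈ -3.45; L/L_☉ ≈ 2050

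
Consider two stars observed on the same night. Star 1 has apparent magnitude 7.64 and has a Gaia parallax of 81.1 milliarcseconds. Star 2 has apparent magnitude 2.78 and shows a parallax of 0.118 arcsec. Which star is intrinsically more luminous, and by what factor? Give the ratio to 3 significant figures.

Star 2 is more luminous, by a factor of 41.5.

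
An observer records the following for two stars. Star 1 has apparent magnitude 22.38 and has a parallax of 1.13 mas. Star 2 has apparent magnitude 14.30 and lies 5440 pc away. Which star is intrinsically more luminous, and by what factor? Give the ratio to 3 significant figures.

Star 2 is more luminous, by a factor of 64500.

Star 1: p = 1.13 mas = 1.13×10^-3″ → d = 1/p = 885.0 pc
Star 1: M = m − 5 log₁₀ d + 5 = 22.38 − 5·2.9469 + 5 = 12.645
Star 2: M = m − 5 log₁₀ d + 5 = 14.30 − 5·3.7356 + 5 = 0.622
ΔM = M_1 − M_2 = 12.645 − (0.622) = 12.023; smaller M is more luminous → Star 2.
L ratio = 10^(0.4 |ΔM|) = 10^4.809 = 64470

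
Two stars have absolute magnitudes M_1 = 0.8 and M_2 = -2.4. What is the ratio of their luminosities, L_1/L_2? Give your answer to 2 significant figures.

L_1/L_2 ≈ 0.052

ΔM = M_1 − M_2 = 3.2
L_1/L_2 = 10^(−0.4 ΔM) = 10^-1.280 = 0.05248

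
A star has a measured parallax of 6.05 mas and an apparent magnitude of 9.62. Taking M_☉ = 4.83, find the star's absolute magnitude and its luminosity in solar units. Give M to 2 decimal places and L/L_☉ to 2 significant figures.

d = 1/p = 1000/6.05 mas = 165.3 pc
M = m − 5 log₁₀ d + 5 = 9.62 − 5·2.2182 + 5 = 3.529
M − M_☉ = 3.529 − 4.83 = -1.301
L/L_☉ = 10^(−0.4 × -1.301) = 3.315

M ≈ 3.53; L/L_☉ ≈ 3.3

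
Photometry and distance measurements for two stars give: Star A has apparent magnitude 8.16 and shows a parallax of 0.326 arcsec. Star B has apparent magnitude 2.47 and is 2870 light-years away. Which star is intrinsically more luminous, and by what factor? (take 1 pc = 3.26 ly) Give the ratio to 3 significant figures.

Star B is more luminous, by a factor of 1.56×10^7.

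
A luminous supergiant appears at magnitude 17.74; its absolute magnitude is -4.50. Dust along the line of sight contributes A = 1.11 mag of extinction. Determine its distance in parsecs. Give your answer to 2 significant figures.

d ≈ 170000 pc

m − M = 5 log₁₀(d/10 pc) + A  ⇒  17.74 − (-4.50) − 1.11 = 5 log₁₀(d/10)
21.130 = 5 log₁₀(d/10)
log₁₀ d = (m − M − A)/5 + 1 = 5.2260
d = 10^5.2260 = 168300 pc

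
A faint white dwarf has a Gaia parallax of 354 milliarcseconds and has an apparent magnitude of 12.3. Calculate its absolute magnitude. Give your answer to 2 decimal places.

p = 354 mas = 0.354″ → d = 1/p = 2.825 pc
5 log₁₀(d/10 pc) = 5 log₁₀(2.825) − 5 = -2.745
M = m − 5 log₁₀(d/10) = 12.3 + 2.745 = 15.045

M ≈ 15.05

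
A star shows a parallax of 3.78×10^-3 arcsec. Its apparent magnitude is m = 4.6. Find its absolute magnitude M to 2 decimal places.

d = 1/p = 1/3.78×10^-3″ = 264.6 pc
5 log₁₀(d/10 pc) = 5 log₁₀(264.6) − 5 = 7.113
M = m − 5 log₁₀(d/10) = 4.6 − 7.113 = -2.513

M ≈ -2.51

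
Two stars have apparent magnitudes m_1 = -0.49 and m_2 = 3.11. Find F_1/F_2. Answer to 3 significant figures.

F_1/F_2 ≈ 27.5

Magnitude difference = -3.60
Flux ratio = 10^(−0.4 Δm) = 10^(−0.4 × -3.60) = 10^1.440 = 27.54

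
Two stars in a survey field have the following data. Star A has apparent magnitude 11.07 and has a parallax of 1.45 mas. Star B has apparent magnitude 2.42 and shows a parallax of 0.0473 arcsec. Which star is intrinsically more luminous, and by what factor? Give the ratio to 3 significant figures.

Star A: p = 1.45 mas = 1.45×10^-3″ → d = 1/p = 689.7 pc
Star A: M = m − 5 log₁₀ d + 5 = 11.07 − 5·2.8386 + 5 = 1.877
Star B: d = 1/p = 1/0.0473″ = 21.14 pc
Star B: M = m − 5 log₁₀ d + 5 = 2.42 − 5·1.3251 + 5 = 0.794
ΔM = M_A − M_B = 1.877 − (0.794) = 1.083; smaller M is more luminous → Star B.
L ratio = 10^(0.4 |ΔM|) = 10^0.433 = 2.710

Star B is more luminous, by a factor of 2.71.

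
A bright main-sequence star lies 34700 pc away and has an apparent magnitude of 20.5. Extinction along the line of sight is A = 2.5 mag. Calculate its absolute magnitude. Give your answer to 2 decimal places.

M ≈ 0.30

5 log₁₀(d/10 pc) = 5 log₁₀(34700) − 5 = 17.702
M = m − 5 log₁₀(d/10) − A = 20.5 − 17.702 − 2.5 = 0.298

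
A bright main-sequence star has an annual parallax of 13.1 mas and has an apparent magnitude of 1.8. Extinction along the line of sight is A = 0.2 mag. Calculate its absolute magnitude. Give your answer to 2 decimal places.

M ≈ -2.81

p = 13.1 mas = 0.0131″ → d = 1/p = 76.34 pc
5 log₁₀(d/10 pc) = 5 log₁₀(76.34) − 5 = 4.414
M = m − 5 log₁₀(d/10) − A = 1.8 − 4.414 − 0.2 = -2.814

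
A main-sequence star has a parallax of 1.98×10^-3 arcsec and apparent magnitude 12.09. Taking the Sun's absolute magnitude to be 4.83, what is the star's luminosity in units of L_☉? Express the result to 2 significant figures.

L/L_☉ ≈ 3.2

d = 1/p = 1/1.98×10^-3″ = 505.1 pc
M = m − 5 log₁₀ d + 5 = 12.09 − 5·2.7033 + 5 = 3.573
M − M_☉ = 3.573 − 4.83 = -1.257
L/L_☉ = 10^(−0.4 × -1.257) = 3.182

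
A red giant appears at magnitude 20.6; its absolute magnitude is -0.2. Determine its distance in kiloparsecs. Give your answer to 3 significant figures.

d ≈ 145 kpc

Distance modulus: m − M = 20.6 − (-0.2) = 20.800
m − M = 5 log₁₀ d − 5
log₁₀ d = (m − M)/5 + 1 = 5.1600
d = 10^5.1600 = 144500 pc
= 144.5 kpc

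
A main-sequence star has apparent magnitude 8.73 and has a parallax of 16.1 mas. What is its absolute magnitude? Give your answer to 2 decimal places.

M ≈ 4.76

p = 16.1 mas = 0.0161″ → d = 1/p = 62.11 pc
5 log₁₀(d/10 pc) = 5 log₁₀(62.11) − 5 = 3.966
M = m − 5 log₁₀(d/10) = 8.73 − 3.966 = 4.764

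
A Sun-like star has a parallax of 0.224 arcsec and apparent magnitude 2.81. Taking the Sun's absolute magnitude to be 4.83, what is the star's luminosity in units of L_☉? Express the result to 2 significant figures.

L/L_☉ ≈ 1.3

d = 1/p = 1/0.224″ = 4.464 pc
M = m − 5 log₁₀ d + 5 = 2.81 − 5·0.6498 + 5 = 4.561
M − M_☉ = 4.561 − 4.83 = -0.269
L/L_☉ = 10^(−0.4 × -0.269) = 1.281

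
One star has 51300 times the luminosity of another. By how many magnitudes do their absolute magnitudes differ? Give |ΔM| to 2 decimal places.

Pogson: ΔM = −2.5 log₁₀(ratio) = −2.5 log₁₀(51300) = −2.5 × 4.7101 = -11.775

|ΔM| ≈ 11.78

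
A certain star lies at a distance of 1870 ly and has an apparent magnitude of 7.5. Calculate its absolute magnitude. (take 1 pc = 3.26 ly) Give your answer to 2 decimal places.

M ≈ -1.29

d = 1870 ly / 3.26 = 573.6 pc
5 log₁₀(d/10 pc) = 5 log₁₀(573.6) − 5 = 8.793
M = m − 5 log₁₀(d/10) = 7.5 − 8.793 = -1.293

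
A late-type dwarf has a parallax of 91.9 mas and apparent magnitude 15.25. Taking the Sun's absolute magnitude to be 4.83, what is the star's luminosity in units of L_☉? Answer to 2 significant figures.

L/L_☉ ≈ 8.0×10^-5

d = 1/p = 1000/91.9 mas = 10.88 pc
M = m − 5 log₁₀ d + 5 = 15.25 − 5·1.0367 + 5 = 15.067
M − M_☉ = 15.067 − 4.83 = 10.237
L/L_☉ = 10^(−0.4 × 10.237) = 8.042×10^-5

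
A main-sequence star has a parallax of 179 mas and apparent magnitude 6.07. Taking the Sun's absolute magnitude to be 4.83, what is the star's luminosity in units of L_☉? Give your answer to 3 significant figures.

L/L_☉ ≈ 0.0996

d = 1/p = 1000/179 mas = 5.587 pc
M = m − 5 log₁₀ d + 5 = 6.07 − 5·0.7471 + 5 = 7.334
M − M_☉ = 7.334 − 4.83 = 2.504
L/L_☉ = 10^(−0.4 × 2.504) = 0.09961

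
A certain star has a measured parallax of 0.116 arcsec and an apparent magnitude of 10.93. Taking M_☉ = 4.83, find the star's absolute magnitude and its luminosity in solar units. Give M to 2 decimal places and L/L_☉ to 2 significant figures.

d = 1/p = 1/0.116″ = 8.621 pc
M = m − 5 log₁₀ d + 5 = 10.93 − 5·0.9355 + 5 = 11.252
M − M_☉ = 11.252 − 4.83 = 6.422
L/L_☉ = 10^(−0.4 × 6.422) = 2.698×10^-3

M ≈ 11.25; L/L_☉ ≈ 2.7×10^-3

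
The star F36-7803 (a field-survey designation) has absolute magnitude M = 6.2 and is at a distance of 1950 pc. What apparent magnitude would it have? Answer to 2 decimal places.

m = M + 5 log₁₀ d − 5 = 6.2 + 5·3.2900 − 5 = 17.650

m ≈ 17.65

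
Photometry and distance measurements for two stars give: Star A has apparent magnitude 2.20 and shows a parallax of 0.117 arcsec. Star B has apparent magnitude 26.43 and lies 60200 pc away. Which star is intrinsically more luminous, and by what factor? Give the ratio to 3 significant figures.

Star A is more luminous, by a factor of 99.2.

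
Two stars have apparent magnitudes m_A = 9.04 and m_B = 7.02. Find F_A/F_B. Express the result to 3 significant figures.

F_A/F_B ≈ 0.156

Magnitude difference = 2.02
Flux ratio = 10^(−0.4 Δm) = 10^(−0.4 × 2.02) = 10^-0.808 = 0.1556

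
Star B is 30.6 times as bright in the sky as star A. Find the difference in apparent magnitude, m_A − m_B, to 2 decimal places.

Pogson: Δm = −2.5 log₁₀(ratio) = −2.5 log₁₀(30.6) = −2.5 × 1.4857 = -3.714
Star B is brighter so has the smaller magnitude: m_A − m_B is positive.

m_A − m_B ≈ 3.71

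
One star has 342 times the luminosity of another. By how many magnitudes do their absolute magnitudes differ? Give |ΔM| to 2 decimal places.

|ΔM| ≈ 6.34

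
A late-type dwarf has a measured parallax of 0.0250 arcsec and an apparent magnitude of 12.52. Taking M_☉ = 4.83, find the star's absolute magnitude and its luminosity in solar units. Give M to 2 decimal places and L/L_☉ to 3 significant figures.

M ≈ 9.51; L/L_☉ ≈ 0.0134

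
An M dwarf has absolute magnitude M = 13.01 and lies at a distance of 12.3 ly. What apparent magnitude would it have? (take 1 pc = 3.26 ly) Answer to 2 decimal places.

m ≈ 10.89

d = 12.3 ly / 3.26 = 3.773 pc
m = M + 5 log₁₀ d − 5 = 13.01 + 5·0.5767 − 5 = 10.893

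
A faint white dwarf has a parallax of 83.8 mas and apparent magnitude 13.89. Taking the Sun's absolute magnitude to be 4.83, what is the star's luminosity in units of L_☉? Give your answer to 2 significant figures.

L/L_☉ ≈ 3.4×10^-4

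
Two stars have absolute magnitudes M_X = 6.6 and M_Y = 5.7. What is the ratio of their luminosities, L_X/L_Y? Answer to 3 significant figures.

L_X/L_Y ≈ 0.437

ΔM = M_X − M_Y = 0.9
L_X/L_Y = 10^(−0.4 ΔM) = 10^-0.360 = 0.4365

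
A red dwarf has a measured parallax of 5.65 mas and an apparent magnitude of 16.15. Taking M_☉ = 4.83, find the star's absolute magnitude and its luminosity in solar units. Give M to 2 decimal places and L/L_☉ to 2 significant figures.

M ≈ 9.91; L/L_☉ ≈ 9.3×10^-3

d = 1/p = 1000/5.65 mas = 177.0 pc
M = m − 5 log₁₀ d + 5 = 16.15 − 5·2.2480 + 5 = 9.910
M − M_☉ = 9.910 − 4.83 = 5.080
L/L_☉ = 10^(−0.4 × 5.080) = 9.288×10^-3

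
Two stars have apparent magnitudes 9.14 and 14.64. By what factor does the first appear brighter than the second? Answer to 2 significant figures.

160

Magnitude difference = -5.50
Flux ratio = 10^(−0.4 Δm) = 10^(−0.4 × -5.50) = 10^2.200 = 158.5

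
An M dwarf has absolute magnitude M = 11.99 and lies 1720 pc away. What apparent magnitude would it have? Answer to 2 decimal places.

m ≈ 23.17

m = M + 5 log₁₀ d − 5 = 11.99 + 5·3.2355 − 5 = 23.168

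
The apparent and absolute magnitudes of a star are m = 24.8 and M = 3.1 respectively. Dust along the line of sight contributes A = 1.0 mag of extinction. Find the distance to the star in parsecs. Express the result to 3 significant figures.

d ≈ 138000 pc

m − M = 5 log₁₀(d/10 pc) + A  ⇒  24.8 − (3.1) − 1.0 = 5 log₁₀(d/10)
20.700 = 5 log₁₀(d/10)
log₁₀ d = (m − M − A)/5 + 1 = 5.1400
d = 10^5.1400 = 138000 pc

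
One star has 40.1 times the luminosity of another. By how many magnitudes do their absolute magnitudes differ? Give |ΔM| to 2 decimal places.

Pogson: ΔM = −2.5 log₁₀(ratio) = −2.5 log₁₀(40.1) = −2.5 × 1.6031 = -4.008

|ΔM| ≈ 4.01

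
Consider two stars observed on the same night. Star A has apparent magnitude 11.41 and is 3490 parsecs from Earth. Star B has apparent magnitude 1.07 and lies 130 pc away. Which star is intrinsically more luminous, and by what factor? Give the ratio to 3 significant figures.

Star B is more luminous, by a factor of 19.0.

Star A: M = m − 5 log₁₀ d + 5 = 11.41 − 5·3.5428 + 5 = -1.304
Star B: M = m − 5 log₁₀ d + 5 = 1.07 − 5·2.1139 + 5 = -4.500
ΔM = M_A − M_B = -1.304 − (-4.500) = 3.196; smaller M is more luminous → Star B.
L ratio = 10^(0.4 |ΔM|) = 10^1.278 = 18.98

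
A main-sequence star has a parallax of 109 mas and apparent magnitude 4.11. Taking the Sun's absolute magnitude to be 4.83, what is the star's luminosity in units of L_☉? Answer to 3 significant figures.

d = 1/p = 1000/109 mas = 9.174 pc
M = m − 5 log₁₀ d + 5 = 4.11 − 5·0.9626 + 5 = 4.297
M − M_☉ = 4.297 − 4.83 = -0.533
L/L_☉ = 10^(−0.4 × -0.533) = 1.634

L/L_☉ ≈ 1.63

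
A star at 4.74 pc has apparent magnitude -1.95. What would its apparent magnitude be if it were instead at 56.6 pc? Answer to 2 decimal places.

m ≈ 3.44

Flux ∝ 1/d², so Δm = 5 log₁₀(d₂/d₁) = 5 log₁₀(56.6/4.74) = 5.385
m₂ = m₁ + Δm = -1.95 + (5.385) = 3.435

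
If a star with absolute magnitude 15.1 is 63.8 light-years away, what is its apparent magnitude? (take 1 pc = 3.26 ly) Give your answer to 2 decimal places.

d = 63.8 ly / 3.26 = 19.57 pc
m = M + 5 log₁₀ d − 5 = 15.1 + 5·1.2916 − 5 = 16.558

m ≈ 16.56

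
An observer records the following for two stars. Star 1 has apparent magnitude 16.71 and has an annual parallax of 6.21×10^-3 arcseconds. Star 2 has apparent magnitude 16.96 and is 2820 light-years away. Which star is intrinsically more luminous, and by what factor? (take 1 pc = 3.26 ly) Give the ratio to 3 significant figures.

Star 2 is more luminous, by a factor of 22.9.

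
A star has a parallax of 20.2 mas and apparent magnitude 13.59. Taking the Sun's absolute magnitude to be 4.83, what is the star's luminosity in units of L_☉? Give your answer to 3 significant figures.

d = 1/p = 1000/20.2 mas = 49.50 pc
M = m − 5 log₁₀ d + 5 = 13.59 − 5·1.6946 + 5 = 10.117
M − M_☉ = 10.117 − 4.83 = 5.287
L/L_☉ = 10^(−0.4 × 5.287) = 7.679×10^-3

L/L_☉ ≈ 7.68×10^-3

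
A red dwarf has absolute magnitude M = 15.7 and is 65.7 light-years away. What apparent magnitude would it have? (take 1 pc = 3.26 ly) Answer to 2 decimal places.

m ≈ 17.22

d = 65.7 ly / 3.26 = 20.15 pc
m = M + 5 log₁₀ d − 5 = 15.7 + 5·1.3043 − 5 = 17.222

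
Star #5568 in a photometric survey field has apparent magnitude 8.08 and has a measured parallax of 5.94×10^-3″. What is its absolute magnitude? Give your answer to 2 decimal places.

d = 1/p = 1/5.94×10^-3″ = 168.4 pc
5 log₁₀(d/10 pc) = 5 log₁₀(168.4) − 5 = 6.131
M = m − 5 log₁₀(d/10) = 8.08 − 6.131 = 1.949

M ≈ 1.95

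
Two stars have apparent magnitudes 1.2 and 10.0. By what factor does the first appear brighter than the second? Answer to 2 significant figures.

Magnitude difference = -8.8
Flux ratio = 10^(−0.4 Δm) = 10^(−0.4 × -8.8) = 10^3.520 = 3311

3300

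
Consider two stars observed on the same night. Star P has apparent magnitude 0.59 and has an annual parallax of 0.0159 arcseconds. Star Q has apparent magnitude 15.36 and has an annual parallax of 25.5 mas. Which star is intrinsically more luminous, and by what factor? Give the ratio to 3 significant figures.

Star P is more luminous, by a factor of 2.08×10^6.

Star P: d = 1/p = 1/0.0159″ = 62.89 pc
Star P: M = m − 5 log₁₀ d + 5 = 0.59 − 5·1.7986 + 5 = -3.403
Star Q: p = 25.5 mas = 0.0255″ → d = 1/p = 39.22 pc
Star Q: M = m − 5 log₁₀ d + 5 = 15.36 − 5·1.5935 + 5 = 12.393
ΔM = M_P − M_Q = -3.403 − (12.393) = -15.796; smaller M is more luminous → Star P.
L ratio = 10^(0.4 |ΔM|) = 10^6.318 = 2.081×10^6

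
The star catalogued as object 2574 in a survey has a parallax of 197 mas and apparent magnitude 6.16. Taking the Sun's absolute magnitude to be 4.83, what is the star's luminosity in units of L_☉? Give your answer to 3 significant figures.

d = 1/p = 1000/197 mas = 5.076 pc
M = m − 5 log₁₀ d + 5 = 6.16 − 5·0.7055 + 5 = 7.632
M − M_☉ = 7.632 − 4.83 = 2.802
L/L_☉ = 10^(−0.4 × 2.802) = 0.07570

L/L_☉ ≈ 0.0757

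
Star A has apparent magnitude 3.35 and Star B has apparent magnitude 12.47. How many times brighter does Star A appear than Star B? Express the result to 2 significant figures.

Magnitude difference = -9.12
Flux ratio = 10^(−0.4 Δm) = 10^(−0.4 × -9.12) = 10^3.648 = 4446

4400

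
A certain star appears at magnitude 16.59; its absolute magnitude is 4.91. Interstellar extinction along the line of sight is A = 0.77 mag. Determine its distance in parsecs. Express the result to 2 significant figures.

d ≈ 1500 pc

m − M = 5 log₁₀(d/10 pc) + A  ⇒  16.59 − (4.91) − 0.77 = 5 log₁₀(d/10)
10.910 = 5 log₁₀(d/10)
log₁₀ d = (m − M − A)/5 + 1 = 3.1820
d = 10^3.1820 = 1521 pc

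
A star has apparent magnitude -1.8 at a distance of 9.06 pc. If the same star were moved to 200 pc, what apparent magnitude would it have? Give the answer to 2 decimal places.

Flux ∝ 1/d², so Δm = 5 log₁₀(d₂/d₁) = 5 log₁₀(200/9.06) = 6.720
m₂ = m₁ + Δm = -1.8 + (6.720) = 4.920

m ≈ 4.92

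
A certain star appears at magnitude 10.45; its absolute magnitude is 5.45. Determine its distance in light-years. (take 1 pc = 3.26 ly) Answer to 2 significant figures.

d ≈ 330 ly

Distance modulus: m − M = 10.45 − (5.45) = 5.000
m − M = 5 log₁₀ d − 5
log₁₀ d = (m − M)/5 + 1 = 2.0000
d = 10^2.0000 = 100.0 pc
= 326.0 ly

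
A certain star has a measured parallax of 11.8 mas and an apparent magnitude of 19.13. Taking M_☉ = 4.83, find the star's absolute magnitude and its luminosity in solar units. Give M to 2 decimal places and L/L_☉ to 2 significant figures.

M ≈ 14.49; L/L_☉ ≈ 1.4×10^-4

d = 1/p = 1000/11.8 mas = 84.75 pc
M = m − 5 log₁₀ d + 5 = 19.13 − 5·1.9281 + 5 = 14.489
M − M_☉ = 14.489 − 4.83 = 9.659
L/L_☉ = 10^(−0.4 × 9.659) = 1.368×10^-4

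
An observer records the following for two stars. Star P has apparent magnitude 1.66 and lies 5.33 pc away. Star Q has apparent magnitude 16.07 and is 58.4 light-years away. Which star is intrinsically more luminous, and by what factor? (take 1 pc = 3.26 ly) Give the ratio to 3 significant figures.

Star P: M = m − 5 log₁₀ d + 5 = 1.66 − 5·0.7267 + 5 = 3.026
Star Q: d = 58.4 ly / 3.26 = 17.91 pc
Star Q: M = m − 5 log₁₀ d + 5 = 16.07 − 5·1.2532 + 5 = 14.804
ΔM = M_P − M_Q = 3.026 − (14.804) = -11.778; smaller M is more luminous → Star P.
L ratio = 10^(0.4 |ΔM|) = 10^4.711 = 51410

Star P is more luminous, by a factor of 51400.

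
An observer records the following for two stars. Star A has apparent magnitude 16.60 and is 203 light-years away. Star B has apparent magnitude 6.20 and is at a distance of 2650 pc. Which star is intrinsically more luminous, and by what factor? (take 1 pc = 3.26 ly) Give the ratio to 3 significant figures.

Star A: d = 203 ly / 3.26 = 62.27 pc
Star A: M = m − 5 log₁₀ d + 5 = 16.60 − 5·1.7943 + 5 = 12.629
Star B: M = m − 5 log₁₀ d + 5 = 6.20 − 5·3.4232 + 5 = -5.916
ΔM = M_A − M_B = 12.629 − (-5.916) = 18.545; smaller M is more luminous → Star B.
L ratio = 10^(0.4 |ΔM|) = 10^7.418 = 2.618×10^7

Star B is more luminous, by a factor of 2.62×10^7.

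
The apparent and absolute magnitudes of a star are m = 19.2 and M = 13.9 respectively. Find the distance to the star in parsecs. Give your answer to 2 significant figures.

d ≈ 110 pc

Distance modulus: m − M = 19.2 − (13.9) = 5.300
m − M = 5 log₁₀ d − 5
log₁₀ d = (m − M)/5 + 1 = 2.0600
d = 10^2.0600 = 114.8 pc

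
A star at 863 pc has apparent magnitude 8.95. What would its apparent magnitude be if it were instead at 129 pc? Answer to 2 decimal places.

Flux ∝ 1/d², so Δm = 5 log₁₀(d₂/d₁) = 5 log₁₀(129/863) = -4.127
m₂ = m₁ + Δm = 8.95 + (-4.127) = 4.823

m ≈ 4.82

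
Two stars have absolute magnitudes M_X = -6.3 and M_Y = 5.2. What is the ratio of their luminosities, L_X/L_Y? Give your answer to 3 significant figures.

L_X/L_Y ≈ 39800

ΔM = M_X − M_Y = -11.5
L_X/L_Y = 10^(−0.4 ΔM) = 10^4.600 = 39810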